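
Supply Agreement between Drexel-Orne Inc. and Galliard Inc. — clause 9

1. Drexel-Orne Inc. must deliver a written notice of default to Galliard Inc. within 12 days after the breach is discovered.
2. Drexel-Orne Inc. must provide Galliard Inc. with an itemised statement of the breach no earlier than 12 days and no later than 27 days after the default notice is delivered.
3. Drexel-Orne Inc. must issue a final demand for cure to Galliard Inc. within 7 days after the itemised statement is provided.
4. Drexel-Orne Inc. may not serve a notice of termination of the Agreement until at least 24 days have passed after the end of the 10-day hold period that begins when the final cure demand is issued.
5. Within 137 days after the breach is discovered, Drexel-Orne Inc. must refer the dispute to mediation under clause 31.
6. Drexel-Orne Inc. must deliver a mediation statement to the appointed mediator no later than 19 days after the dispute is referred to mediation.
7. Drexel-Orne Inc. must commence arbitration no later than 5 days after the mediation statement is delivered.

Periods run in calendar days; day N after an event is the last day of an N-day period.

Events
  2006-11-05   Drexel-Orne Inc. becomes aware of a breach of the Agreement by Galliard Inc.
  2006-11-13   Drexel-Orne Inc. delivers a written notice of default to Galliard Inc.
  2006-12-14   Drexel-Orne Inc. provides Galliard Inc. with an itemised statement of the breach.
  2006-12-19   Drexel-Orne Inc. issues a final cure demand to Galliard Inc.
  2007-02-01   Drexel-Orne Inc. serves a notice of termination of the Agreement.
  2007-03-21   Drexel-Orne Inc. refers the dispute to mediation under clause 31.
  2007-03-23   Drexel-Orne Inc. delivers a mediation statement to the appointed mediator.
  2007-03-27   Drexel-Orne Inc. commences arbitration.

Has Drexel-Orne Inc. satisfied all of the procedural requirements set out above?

Step 1 — counting 12 days from 2006-11-05 (when the breach is discovered) gives a deadline of 2006-11-17; 2006-11-13 is within that limit.
Step 2 — 12 and 27 days from 2006-11-13 (when the default notice is delivered) are 2006-11-25 and 2006-12-10 respectively; 2006-12-14 is 4 days past the end of the window.
That is the first point of non-compliance.

No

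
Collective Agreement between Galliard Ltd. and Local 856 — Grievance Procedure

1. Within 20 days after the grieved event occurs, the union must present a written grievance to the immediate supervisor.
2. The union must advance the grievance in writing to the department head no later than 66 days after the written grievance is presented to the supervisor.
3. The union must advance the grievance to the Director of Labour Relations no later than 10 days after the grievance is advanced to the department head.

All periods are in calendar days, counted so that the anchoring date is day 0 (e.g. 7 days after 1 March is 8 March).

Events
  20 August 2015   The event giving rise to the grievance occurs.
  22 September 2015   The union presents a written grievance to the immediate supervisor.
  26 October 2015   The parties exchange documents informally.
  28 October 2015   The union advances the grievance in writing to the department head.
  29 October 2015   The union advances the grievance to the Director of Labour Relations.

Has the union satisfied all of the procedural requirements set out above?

No

Step 1: 20 days after 20 August 2015 (when the grieved event occurs) is 9 September 2015; 22 September 2015 misses that deadline by 13 days.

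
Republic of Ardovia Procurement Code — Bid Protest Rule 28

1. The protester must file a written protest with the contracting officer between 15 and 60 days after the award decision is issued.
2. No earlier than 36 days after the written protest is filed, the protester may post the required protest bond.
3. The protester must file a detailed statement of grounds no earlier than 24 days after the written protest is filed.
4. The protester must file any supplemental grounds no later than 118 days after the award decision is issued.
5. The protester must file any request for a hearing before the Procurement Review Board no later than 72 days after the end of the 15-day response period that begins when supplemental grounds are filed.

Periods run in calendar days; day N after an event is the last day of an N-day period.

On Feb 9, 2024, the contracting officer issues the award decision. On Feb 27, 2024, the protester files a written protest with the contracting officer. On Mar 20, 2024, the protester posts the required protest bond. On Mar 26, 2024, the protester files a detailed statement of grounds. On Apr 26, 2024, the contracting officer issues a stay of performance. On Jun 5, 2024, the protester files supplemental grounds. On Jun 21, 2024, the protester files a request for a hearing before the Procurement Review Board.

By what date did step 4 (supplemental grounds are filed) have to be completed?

Jun 6, 2024

Step 4 runs from Feb 9, 2024, when the award decision is issued. 118 days after Feb 9, 2024 is Jun 6, 2024.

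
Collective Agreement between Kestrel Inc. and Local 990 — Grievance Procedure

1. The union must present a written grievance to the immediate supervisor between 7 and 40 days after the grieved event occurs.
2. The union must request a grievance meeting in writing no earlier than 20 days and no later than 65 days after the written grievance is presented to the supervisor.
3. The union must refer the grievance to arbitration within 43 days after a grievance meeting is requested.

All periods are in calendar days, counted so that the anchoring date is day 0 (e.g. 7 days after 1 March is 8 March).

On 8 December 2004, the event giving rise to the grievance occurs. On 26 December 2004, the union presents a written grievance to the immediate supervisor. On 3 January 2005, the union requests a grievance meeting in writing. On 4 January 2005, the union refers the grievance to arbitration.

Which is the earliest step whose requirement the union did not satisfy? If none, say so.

(1) the permitted window runs from 8 December 2004 + 7 = 15 December 2004 to 8 December 2004 + 40 = 17 January 2005; done 26 December 2004, which is between those dates.
(2) the permitted window runs from 26 December 2004 + 20 = 15 January 2005 to 26 December 2004 + 65 = 1 March 2005; 3 January 2005 is 12 days too early.
The analysis stops there.

Step 2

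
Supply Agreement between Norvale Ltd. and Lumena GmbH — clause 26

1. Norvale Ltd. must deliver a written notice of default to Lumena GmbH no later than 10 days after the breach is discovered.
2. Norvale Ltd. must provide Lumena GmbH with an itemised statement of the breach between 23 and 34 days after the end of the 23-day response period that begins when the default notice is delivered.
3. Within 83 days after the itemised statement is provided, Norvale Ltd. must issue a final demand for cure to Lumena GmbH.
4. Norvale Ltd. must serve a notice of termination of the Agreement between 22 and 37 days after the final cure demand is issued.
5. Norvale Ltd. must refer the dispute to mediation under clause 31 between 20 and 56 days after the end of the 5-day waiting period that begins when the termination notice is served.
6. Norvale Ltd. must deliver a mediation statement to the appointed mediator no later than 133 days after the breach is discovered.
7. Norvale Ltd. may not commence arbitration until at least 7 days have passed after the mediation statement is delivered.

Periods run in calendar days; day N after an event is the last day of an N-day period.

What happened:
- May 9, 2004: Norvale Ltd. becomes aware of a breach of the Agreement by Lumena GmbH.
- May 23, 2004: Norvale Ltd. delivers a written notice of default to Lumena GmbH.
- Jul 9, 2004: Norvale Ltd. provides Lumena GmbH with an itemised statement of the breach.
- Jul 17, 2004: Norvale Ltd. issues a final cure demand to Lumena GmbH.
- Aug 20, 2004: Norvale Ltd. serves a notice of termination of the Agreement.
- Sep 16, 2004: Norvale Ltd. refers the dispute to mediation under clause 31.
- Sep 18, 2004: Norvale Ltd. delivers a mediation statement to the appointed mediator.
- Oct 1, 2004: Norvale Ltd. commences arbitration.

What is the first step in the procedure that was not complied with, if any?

(1) due by May 9, 2004 + 10 days = May 19, 2004; done May 23, 2004 — 4 days late.
The analysis stops there.

Step 1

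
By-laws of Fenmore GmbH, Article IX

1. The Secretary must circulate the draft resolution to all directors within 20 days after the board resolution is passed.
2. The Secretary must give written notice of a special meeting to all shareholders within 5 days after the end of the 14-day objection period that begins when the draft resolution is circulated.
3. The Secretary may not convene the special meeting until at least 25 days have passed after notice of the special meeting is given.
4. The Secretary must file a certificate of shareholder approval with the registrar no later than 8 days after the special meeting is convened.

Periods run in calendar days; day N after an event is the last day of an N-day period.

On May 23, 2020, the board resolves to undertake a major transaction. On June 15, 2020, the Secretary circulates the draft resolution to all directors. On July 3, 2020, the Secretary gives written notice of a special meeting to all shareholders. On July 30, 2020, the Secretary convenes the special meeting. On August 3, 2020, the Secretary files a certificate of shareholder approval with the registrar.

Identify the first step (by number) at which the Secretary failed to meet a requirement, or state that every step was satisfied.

Step 1

(1) due by May 23, 2020 + 20 days = June 12, 2020; done June 15, 2020 — 3 days late.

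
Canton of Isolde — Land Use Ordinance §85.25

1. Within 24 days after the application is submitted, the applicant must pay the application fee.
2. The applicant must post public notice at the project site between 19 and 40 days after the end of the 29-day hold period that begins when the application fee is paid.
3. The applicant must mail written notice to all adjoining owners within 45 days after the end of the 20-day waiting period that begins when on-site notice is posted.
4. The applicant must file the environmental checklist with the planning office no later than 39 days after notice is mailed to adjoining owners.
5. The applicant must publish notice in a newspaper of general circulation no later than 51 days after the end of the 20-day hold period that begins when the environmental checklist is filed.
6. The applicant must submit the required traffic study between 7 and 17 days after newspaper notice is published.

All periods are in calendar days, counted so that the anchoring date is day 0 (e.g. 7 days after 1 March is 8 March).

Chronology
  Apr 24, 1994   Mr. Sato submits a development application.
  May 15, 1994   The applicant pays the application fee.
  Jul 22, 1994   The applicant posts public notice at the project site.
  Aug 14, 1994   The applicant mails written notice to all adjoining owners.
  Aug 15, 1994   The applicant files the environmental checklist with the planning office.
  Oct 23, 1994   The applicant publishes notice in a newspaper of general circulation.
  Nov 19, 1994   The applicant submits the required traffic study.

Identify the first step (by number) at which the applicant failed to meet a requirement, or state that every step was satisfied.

Step 6

(1) due by Apr 24, 1994 + 24 days = May 18, 1994; completed May 15, 1994, before the deadline.
(2) the permitted window runs from Jun 13, 1994 + 19 = Jul 2, 1994 to Jun 13, 1994 + 40 = Jul 23, 1994; done Jul 22, 1994, which is between those dates.
(3) due by Aug 11, 1994 + 45 days = Sep 25, 1994; Aug 14, 1994 is within that limit.
(4) due by Aug 14, 1994 + 39 days = Sep 22, 1994; Aug 15, 1994 is within that limit.
(5) due by Sep 4, 1994 + 51 days = Oct 25, 1994; completed Oct 23, 1994, before the deadline.
(6) the permitted window runs from Oct 23, 1994 + 7 = Oct 30, 1994 to Oct 23, 1994 + 17 = Nov 9, 1994; Nov 19, 1994 is 10 days past the end of the window.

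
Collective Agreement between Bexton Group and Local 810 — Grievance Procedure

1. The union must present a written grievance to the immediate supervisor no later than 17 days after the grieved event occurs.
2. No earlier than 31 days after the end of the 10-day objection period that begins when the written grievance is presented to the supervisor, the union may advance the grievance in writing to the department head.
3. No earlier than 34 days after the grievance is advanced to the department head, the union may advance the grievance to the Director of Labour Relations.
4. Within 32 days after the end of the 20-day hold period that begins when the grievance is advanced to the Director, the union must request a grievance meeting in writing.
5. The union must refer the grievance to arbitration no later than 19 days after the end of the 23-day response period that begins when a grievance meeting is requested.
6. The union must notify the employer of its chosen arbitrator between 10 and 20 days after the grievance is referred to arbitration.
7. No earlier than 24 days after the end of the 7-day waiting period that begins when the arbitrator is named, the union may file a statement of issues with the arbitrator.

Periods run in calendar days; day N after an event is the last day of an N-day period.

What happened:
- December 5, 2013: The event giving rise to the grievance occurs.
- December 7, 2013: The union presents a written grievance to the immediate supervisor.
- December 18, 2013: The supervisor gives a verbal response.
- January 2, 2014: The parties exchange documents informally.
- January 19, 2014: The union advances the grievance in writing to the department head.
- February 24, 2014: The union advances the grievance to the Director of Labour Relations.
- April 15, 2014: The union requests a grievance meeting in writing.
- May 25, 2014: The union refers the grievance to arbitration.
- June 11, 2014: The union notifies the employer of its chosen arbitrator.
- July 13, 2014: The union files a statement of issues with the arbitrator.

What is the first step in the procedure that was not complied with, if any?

Step 1 — counting 17 days from December 5, 2013 (when the grieved event occurs) gives a deadline of December 22, 2013; December 7, 2013 is within that limit.
Step 2 — must wait 31 days from December 17, 2013 (end of the 10-day objection period, which began when the written grievance is presented to the supervisor on December 7, 2013), so not before January 17, 2014; January 19, 2014 is on or after that date.
Step 3 — must wait 34 days from January 19, 2014 (when the grievance is advanced to the department head), so not before February 22, 2014; done February 24, 2014 — permitted.
Step 4 — counting 32 days from March 16, 2014 (end of the 20-day hold period, which began when the grievance is advanced to the Director on February 24, 2014) gives a deadline of April 17, 2014; completed April 15, 2014, before the deadline.
Step 5 — counting 19 days from May 8, 2014 (end of the 23-day response period, which began when a grievance meeting is requested on April 15, 2014) gives a deadline of May 27, 2014; done May 25, 2014 — timely.
Step 6 — 10 and 20 days from May 25, 2014 (when the grievance is referred to arbitration) are June 4, 2014 and June 14, 2014 respectively; done June 11, 2014 — within the window.
Step 7 — must wait 24 days from June 18, 2014 (end of the 7-day waiting period, which began when the arbitrator is named on June 11, 2014), so not before July 12, 2014; done July 13, 2014 — permitted.

None — every step was satisfied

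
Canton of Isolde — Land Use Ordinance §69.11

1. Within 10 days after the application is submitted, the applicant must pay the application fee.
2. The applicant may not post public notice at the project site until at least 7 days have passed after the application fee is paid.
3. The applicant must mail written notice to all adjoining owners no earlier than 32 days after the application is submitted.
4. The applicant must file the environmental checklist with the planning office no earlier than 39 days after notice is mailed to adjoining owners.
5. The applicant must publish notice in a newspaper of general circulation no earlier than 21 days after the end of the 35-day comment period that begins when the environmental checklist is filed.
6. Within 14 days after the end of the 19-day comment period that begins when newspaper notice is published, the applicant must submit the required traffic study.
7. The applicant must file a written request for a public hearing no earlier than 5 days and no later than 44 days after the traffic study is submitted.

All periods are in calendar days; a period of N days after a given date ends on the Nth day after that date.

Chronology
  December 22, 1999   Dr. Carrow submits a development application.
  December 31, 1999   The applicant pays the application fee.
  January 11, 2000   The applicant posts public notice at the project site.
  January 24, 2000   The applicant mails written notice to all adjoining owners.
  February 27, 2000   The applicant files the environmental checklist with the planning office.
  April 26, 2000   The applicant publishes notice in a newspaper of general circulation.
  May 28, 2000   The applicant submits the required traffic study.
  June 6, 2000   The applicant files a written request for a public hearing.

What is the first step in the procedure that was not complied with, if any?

Step 1 — counting 10 days from December 22, 1999 (when the application is submitted) gives a deadline of January 1, 2000; done December 31, 1999 — timely.
Step 2 — must wait 7 days from December 31, 1999 (when the application fee is paid), so not before January 7, 2000; done January 11, 2000, after the minimum wait.
Step 3 — must wait 32 days from December 22, 1999 (when the application is submitted), so not before January 23, 2000; January 24, 2000 is on or after that date.
Step 4 — must wait 39 days from January 24, 2000 (when notice is mailed to adjoining owners), so not before March 3, 2000; done February 27, 2000 — 5 days too early.
The procedure was therefore not followed at step 4.

Step 4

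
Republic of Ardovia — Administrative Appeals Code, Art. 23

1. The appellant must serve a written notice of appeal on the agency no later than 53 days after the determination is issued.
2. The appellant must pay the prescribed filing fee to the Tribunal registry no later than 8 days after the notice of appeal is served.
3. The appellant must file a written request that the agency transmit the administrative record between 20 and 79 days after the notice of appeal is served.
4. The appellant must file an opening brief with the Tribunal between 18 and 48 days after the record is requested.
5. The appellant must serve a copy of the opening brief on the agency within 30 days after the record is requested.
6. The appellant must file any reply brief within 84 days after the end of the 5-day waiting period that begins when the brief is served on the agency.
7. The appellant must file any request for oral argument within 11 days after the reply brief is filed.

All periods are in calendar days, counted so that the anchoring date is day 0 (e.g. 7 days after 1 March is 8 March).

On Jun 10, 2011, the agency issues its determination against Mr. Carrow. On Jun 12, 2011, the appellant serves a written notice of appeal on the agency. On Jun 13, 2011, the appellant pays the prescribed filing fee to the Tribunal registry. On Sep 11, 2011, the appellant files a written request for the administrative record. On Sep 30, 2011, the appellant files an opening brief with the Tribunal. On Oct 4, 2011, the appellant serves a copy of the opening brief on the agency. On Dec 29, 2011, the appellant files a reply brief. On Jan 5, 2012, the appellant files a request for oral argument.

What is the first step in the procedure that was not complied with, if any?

Step 3

(1) due by Jun 10, 2011 + 53 days = Aug 2, 2011; done Jun 12, 2011 — timely.
(2) due by Jun 12, 2011 + 8 days = Jun 20, 2011; done Jun 13, 2011 — timely.
(3) the permitted window runs from Jun 12, 2011 + 20 = Jul 2, 2011 to Jun 12, 2011 + 79 = Aug 30, 2011; done Sep 11, 2011 — 12 days after the window closed.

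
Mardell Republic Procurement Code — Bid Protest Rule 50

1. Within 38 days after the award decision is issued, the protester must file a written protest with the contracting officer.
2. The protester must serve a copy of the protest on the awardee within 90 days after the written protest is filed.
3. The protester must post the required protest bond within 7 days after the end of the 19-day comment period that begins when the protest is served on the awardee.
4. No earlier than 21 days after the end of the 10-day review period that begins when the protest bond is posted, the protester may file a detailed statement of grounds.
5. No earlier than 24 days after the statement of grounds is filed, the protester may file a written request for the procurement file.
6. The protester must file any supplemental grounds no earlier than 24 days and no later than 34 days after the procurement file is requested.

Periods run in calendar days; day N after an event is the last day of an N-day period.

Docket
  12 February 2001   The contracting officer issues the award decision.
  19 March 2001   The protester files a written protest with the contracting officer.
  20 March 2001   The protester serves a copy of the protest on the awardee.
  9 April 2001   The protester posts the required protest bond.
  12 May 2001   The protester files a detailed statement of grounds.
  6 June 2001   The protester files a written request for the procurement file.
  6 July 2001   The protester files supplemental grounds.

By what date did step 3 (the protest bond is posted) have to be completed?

The protest is served on the awardee on 20 March 2001; the 19-day comment period therefore ends 8 April 2001, and step 3 runs from that date. 7 days after 8 April 2001 is 15 April 2001.

15 April 2001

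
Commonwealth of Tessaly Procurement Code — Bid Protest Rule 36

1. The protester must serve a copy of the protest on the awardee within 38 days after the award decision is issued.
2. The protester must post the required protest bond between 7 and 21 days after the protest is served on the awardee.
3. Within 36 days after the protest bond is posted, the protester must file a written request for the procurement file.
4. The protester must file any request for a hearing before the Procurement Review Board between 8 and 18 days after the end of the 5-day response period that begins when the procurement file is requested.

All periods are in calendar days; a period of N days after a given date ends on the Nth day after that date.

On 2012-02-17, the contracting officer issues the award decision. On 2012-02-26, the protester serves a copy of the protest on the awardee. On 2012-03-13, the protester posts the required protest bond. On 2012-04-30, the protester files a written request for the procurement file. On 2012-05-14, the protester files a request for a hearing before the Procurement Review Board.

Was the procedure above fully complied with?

No

Step 1 — counting 38 days from 2012-02-17 (when the award decision is issued) gives a deadline of 2012-03-26; 2012-02-26 is within that limit.
Step 2 — 7 and 21 days from 2012-02-26 (when the protest is served on the awardee) are 2012-03-04 and 2012-03-18 respectively; done 2012-03-13, which is between those dates.
Step 3 — counting 36 days from 2012-03-13 (when the protest bond is posted) gives a deadline of 2012-04-18; 2012-04-30 misses that deadline by 12 days.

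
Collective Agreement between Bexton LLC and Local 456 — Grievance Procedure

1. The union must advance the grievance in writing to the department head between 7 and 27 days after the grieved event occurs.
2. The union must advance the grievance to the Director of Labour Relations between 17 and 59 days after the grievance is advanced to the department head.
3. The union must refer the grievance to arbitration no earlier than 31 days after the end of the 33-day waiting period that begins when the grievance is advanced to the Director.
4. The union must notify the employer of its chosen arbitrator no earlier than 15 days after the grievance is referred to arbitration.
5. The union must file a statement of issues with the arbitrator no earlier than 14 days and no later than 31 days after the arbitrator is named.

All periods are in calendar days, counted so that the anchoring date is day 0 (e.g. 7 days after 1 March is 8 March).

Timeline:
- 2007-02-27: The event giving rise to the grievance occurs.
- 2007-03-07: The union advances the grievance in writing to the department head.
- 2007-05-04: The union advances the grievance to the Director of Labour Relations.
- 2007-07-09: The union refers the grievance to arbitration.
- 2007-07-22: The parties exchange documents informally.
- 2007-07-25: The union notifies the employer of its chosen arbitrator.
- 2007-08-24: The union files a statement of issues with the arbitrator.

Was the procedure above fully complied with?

Yes

(1) the permitted window runs from 2007-02-27 + 7 = 2007-03-06 to 2007-02-27 + 27 = 2007-03-26; 2007-03-07 falls inside that range.
(2) the permitted window runs from 2007-03-07 + 17 = 2007-03-24 to 2007-03-07 + 59 = 2007-05-05; done 2007-05-04, which is between those dates.
(3) permitted from 2007-06-06 + 31 days = 2007-07-07 onward; 2007-07-09 is on or after that date.
(4) permitted from 2007-07-09 + 15 days = 2007-07-24 onward; done 2007-07-25 — permitted.
(5) the permitted window runs from 2007-07-25 + 14 = 2007-08-08 to 2007-07-25 + 31 = 2007-08-25; 2007-08-24 falls inside that range.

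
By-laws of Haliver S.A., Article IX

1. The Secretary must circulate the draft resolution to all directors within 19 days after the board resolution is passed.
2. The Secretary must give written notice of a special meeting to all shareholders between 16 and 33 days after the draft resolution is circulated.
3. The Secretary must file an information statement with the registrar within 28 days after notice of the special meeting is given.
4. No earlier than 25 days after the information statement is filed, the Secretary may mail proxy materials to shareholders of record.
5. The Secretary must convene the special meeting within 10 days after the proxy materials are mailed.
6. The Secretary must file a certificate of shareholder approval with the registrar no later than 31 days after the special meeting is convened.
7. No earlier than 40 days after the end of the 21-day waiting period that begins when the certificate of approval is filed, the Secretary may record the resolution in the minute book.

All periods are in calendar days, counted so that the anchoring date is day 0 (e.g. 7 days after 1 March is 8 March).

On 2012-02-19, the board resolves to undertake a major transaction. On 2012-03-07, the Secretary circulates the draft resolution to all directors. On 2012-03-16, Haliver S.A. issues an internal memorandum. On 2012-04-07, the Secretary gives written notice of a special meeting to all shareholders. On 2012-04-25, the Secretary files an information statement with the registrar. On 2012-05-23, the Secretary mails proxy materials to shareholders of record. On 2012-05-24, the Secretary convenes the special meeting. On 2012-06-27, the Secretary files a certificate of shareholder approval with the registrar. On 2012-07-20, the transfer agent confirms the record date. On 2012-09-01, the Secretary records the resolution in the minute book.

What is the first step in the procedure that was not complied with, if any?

Step 1 — counting 19 days from 2012-02-19 (when the board resolution is passed) gives a deadline of 2012-03-09; done 2012-03-07 — timely.
Step 2 — 16 and 33 days from 2012-03-07 (when the draft resolution is circulated) are 2012-03-23 and 2012-04-09 respectively; done 2012-04-07 — within the window.
Step 3 — counting 28 days from 2012-04-07 (when notice of the special meeting is given) gives a deadline of 2012-05-05; done 2012-04-25 — timely.
Step 4 — must wait 25 days from 2012-04-25 (when the information statement is filed), so not before 2012-05-20; done 2012-05-23 — permitted.
Step 5 — counting 10 days from 2012-05-23 (when the proxy materials are mailed) gives a deadline of 2012-06-02; completed 2012-05-24, before the deadline.
Step 6 — counting 31 days from 2012-05-24 (when the special meeting is convened) gives a deadline of 2012-06-24; done 2012-06-27 — 3 days late.

Step 6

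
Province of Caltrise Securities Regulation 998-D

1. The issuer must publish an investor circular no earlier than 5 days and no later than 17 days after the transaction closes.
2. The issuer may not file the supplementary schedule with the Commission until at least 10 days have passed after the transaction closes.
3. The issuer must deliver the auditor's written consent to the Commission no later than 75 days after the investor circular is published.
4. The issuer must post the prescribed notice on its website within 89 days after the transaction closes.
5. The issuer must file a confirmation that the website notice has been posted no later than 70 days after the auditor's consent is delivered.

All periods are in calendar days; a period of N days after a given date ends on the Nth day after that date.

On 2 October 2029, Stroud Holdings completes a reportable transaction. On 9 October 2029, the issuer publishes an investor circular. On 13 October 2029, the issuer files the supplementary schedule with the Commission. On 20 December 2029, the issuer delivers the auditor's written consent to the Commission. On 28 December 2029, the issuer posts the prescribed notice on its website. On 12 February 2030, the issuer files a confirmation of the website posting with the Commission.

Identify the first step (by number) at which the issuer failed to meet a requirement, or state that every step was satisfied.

None — every step was satisfied

Step 1 — 5 and 17 days from 2 October 2029 (when the transaction closes) are 7 October 2029 and 19 October 2029 respectively; done 9 October 2029 — within the window.
Step 2 — must wait 10 days from 2 October 2029 (when the transaction closes), so not before 12 October 2029; 13 October 2029 is on or after that date.
Step 3 — counting 75 days from 9 October 2029 (when the investor circular is published) gives a deadline of 23 December 2029; 20 December 2029 is within that limit.
Step 4 — counting 89 days from 2 October 2029 (when the transaction closes) gives a deadline of 30 December 2029; 28 December 2029 is within that limit.
Step 5 — counting 70 days from 20 December 2029 (when the auditor's consent is delivered) gives a deadline of 28 February 2030; done 12 February 2030 — timely.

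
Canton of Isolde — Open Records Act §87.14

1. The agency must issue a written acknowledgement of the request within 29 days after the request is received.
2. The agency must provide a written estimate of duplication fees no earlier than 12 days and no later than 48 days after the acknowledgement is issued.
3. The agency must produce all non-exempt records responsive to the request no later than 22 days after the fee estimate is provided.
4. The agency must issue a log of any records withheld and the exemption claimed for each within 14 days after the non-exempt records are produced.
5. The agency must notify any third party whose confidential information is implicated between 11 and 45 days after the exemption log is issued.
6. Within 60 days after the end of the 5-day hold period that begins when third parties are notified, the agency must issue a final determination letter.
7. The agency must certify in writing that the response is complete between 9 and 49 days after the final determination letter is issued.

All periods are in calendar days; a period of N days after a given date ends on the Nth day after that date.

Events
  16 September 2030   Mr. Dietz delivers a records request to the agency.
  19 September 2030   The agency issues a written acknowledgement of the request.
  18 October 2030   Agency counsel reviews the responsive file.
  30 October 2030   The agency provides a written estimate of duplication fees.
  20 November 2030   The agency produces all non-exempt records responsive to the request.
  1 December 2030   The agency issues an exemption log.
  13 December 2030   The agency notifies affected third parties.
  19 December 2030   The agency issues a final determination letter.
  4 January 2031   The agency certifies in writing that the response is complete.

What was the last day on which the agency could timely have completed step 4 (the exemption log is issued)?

Step 4 runs from 20 November 2030, when the non-exempt records are produced. 14 days after 20 November 2030 is 4 December 2030.

4 December 2030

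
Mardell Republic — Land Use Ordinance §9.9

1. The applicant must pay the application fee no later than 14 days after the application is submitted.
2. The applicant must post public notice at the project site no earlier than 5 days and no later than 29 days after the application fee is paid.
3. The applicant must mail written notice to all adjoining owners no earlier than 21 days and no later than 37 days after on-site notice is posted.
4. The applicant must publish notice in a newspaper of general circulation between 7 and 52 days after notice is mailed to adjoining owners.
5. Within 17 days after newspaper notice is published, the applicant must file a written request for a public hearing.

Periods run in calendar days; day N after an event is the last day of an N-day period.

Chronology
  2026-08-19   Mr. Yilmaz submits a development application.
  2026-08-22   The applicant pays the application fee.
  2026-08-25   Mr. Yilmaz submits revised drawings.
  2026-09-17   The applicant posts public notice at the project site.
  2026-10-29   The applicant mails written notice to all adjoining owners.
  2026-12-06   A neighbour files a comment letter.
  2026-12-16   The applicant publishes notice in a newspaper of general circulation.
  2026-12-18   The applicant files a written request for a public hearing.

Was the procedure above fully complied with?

Step 1: 14 days after 2026-08-19 (when the application is submitted) is 2026-09-02; 2026-08-22 is within that limit.
Step 2: the window is 5–29 days after 2026-08-22 (when the application fee is paid), so 2026-08-27 through 2026-09-20; done 2026-09-17 — within the window.
Step 3: the window is 21–37 days after 2026-09-17 (when on-site notice is posted), so 2026-10-08 through 2026-10-24; done 2026-10-29 — 5 days after the window closed.
Later steps need not be reached.

No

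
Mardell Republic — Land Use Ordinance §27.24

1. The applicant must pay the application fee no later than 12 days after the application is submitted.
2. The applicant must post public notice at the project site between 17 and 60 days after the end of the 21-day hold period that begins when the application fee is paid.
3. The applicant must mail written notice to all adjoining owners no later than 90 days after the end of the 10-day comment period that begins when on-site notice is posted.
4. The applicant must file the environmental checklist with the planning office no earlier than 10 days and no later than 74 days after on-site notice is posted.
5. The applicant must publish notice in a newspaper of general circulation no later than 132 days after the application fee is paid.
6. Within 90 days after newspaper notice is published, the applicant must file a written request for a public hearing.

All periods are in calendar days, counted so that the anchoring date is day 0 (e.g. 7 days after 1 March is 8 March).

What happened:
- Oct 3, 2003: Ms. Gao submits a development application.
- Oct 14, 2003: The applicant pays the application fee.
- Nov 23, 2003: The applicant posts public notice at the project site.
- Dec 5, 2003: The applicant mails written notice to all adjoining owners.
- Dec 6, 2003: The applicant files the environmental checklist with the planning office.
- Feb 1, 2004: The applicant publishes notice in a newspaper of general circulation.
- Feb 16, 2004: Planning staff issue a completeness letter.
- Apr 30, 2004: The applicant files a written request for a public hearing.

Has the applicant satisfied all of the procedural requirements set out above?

Yes

Step 1 — counting 12 days from Oct 3, 2003 (when the application is submitted) gives a deadline of Oct 15, 2003; done Oct 14, 2003 — timely.
Step 2 — 17 and 60 days from Nov 4, 2003 (end of the 21-day hold period, which began when the application fee is paid on Oct 14, 2003) are Nov 21, 2003 and Jan 3, 2004 respectively; done Nov 23, 2003 — within the window.
Step 3 — counting 90 days from Dec 3, 2003 (end of the 10-day comment period, which began when on-site notice is posted on Nov 23, 2003) gives a deadline of Mar 2, 2004; Dec 5, 2003 is within that limit.
Step 4 — 10 and 74 days from Nov 23, 2003 (when on-site notice is posted) are Dec 3, 2003 and Feb 5, 2004 respectively; done Dec 6, 2003, which is between those dates.
Step 5 — counting 132 days from Oct 14, 2003 (when the application fee is paid) gives a deadline of Feb 23, 2004; Feb 1, 2004 is within that limit.
Step 6 — counting 90 days from Feb 1, 2004 (when newspaper notice is published) gives a deadline of May 1, 2004; completed Apr 30, 2004, before the deadline.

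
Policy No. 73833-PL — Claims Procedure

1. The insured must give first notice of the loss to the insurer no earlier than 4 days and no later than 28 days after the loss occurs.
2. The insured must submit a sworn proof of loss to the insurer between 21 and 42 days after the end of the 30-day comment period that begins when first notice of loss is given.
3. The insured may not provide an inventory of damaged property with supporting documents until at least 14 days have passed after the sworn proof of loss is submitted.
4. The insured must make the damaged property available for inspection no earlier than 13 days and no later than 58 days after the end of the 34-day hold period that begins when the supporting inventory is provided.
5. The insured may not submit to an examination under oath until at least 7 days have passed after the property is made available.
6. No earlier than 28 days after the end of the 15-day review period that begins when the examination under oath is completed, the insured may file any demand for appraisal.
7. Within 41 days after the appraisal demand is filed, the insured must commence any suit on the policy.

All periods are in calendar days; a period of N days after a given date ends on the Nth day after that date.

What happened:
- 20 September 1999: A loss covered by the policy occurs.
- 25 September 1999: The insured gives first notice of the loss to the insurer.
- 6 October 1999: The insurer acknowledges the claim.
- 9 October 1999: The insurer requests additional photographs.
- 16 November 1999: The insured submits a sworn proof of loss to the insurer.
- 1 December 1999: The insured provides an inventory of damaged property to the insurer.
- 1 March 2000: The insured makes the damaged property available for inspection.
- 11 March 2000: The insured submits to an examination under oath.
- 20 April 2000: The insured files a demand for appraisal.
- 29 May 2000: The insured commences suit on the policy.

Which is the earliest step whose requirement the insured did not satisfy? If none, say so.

Step 1 — 4 and 28 days from 20 September 1999 (when the loss occurs) are 24 September 1999 and 18 October 1999 respectively; 25 September 1999 falls inside that range.
Step 2 — 21 and 42 days from 25 October 1999 (end of the 30-day comment period, which began when first notice of loss is given on 25 September 1999) are 15 November 1999 and 6 December 1999 respectively; 16 November 1999 falls inside that range.
Step 3 — must wait 14 days from 16 November 1999 (when the sworn proof of loss is submitted), so not before 30 November 1999; done 1 December 1999, after the minimum wait.
Step 4 — 13 and 58 days from 4 January 2000 (end of the 34-day hold period, which began when the supporting inventory is provided on 1 December 1999) are 17 January 2000 and 2 March 2000 respectively; done 1 March 2000, which is between those dates.
Step 5 — must wait 7 days from 1 March 2000 (when the property is made available), so not before 8 March 2000; done 11 March 2000, after the minimum wait.
Step 6 — must wait 28 days from 26 March 2000 (end of the 15-day review period, which began when the examination under oath is completed on 11 March 2000), so not before 23 April 2000; acted on 20 April 2000, 3 days prematurely.
The analysis stops there.

Step 6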